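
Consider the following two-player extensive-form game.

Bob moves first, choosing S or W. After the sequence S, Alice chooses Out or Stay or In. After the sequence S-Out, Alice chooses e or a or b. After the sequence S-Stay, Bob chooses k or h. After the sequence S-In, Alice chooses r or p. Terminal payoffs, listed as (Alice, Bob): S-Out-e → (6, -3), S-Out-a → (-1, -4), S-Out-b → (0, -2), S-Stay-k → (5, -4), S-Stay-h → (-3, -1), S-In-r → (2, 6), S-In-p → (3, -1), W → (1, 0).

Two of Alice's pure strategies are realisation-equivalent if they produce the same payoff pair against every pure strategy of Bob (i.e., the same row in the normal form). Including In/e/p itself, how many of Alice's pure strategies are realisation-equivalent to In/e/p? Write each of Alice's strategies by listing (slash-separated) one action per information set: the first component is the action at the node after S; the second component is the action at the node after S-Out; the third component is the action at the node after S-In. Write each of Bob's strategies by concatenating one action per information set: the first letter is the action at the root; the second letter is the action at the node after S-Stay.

Row for In/e/p (columns Sk, Sh, Wk, Wh): (3,-1) (3,-1) (1,0) (1,0).
Under In/e/p, Alice's choice at the node after S-Out can never be reached regardless of what Bob does, so varying those choices leaves every outcome unchanged.
Holding the reachable choices fixed and varying the unreachable one freely already gives 3 equivalent strategies.
No other strategy reproduces this row, so those 3 are the full class: In/e/p, In/a/p, In/b/p.

3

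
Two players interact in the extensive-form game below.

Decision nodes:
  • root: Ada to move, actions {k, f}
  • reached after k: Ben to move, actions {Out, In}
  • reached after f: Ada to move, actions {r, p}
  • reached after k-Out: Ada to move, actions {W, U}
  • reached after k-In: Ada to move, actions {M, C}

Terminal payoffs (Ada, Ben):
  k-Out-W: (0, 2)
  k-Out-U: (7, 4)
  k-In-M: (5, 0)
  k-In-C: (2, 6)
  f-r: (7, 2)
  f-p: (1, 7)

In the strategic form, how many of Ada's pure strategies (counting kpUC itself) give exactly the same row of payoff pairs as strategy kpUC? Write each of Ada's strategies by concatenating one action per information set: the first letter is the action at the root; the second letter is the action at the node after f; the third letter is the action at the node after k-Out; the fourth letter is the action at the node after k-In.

2

Row for kpUC (columns Out, In): (7,4) (2,6).
Under kpUC, Ada's choice at the node after f can never be reached regardless of what Ben does, so varying those choices leaves every outcome unchanged.
Holding the reachable choices fixed and varying the unreachable one freely already gives 2 equivalent strategies.
No other strategy reproduces this row, so those 2 are the full class: krUC, kpUC.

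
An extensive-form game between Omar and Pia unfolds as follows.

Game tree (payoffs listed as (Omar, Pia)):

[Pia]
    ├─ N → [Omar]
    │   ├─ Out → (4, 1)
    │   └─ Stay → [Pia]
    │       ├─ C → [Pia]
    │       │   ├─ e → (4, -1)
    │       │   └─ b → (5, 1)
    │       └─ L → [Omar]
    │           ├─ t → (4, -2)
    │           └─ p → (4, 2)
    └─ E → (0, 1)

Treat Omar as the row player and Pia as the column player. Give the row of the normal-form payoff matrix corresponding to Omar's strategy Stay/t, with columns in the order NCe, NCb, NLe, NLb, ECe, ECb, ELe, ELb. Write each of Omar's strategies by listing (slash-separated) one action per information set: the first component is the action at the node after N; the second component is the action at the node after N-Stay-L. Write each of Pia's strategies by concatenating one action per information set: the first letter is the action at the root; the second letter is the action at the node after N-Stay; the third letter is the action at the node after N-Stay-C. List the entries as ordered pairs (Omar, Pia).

(4,-1) (5,1) (4,-2) (4,-2) (0,1) (0,1) (0,1) (0,1)

vs NCe: Pia plays N → Omar plays Stay at [N] → Pia plays C at [N-Stay] → Pia plays e at [N-Stay-C] → (4, -1)
vs NCb: Pia plays N → Omar plays Stay at [N] → Pia plays C at [N-Stay] → Pia plays b at [N-Stay-C] → (5, 1)
vs NLe: Pia plays N → Omar plays Stay at [N] → Pia plays L at [N-Stay] → Omar plays t at [N-Stay-L] → (4, -2)
vs NLb: Pia plays N → Omar plays Stay at [N] → Pia plays L at [N-Stay] → Omar plays t at [N-Stay-L] → (4, -2)
vs ECe: Pia plays E → (0, 1)
vs ECb: Pia plays E → (0, 1)
vs ELe: Pia plays E → (0, 1)
vs ELb: Pia plays E → (0, 1)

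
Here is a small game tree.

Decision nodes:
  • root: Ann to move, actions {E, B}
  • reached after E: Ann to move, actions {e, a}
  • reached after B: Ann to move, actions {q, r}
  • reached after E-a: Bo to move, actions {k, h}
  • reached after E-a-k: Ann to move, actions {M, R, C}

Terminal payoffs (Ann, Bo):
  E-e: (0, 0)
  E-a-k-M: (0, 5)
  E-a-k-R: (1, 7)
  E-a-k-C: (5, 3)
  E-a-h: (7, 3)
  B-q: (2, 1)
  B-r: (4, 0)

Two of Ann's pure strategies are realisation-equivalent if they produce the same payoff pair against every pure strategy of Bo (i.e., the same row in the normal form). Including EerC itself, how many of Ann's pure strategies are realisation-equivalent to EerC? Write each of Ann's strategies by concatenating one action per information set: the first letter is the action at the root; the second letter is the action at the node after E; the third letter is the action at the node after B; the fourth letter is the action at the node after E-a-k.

6

Row for EerC (columns k, h): (0,0) (0,0).
Under EerC, Ann's choice at the node after B and at the node after E-a-k can never be reached regardless of what Bo does, so varying those choices leaves every outcome unchanged.
Holding the reachable choices fixed and varying the unreachable ones freely already gives 2 × 3 = 6 equivalent strategies.
No other strategy reproduces this row, so those 6 are the full class: EeqM, EeqR, EeqC, EerM, EerR, EerC.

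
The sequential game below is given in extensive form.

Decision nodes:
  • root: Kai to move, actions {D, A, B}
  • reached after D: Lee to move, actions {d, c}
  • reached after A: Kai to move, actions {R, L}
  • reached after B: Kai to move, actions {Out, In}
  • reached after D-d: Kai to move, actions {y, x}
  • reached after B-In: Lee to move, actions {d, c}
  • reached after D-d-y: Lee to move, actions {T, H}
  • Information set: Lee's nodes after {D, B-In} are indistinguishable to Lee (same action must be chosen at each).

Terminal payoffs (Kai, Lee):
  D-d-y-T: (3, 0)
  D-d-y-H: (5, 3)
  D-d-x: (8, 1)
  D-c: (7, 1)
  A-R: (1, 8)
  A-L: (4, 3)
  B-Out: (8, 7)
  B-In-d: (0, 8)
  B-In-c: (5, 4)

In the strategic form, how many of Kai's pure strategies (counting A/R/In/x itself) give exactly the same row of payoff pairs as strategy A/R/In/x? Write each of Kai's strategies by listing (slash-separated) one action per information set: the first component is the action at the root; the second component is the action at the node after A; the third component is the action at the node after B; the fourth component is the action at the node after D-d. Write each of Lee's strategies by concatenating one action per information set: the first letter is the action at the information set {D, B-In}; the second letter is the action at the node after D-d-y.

4

Row for A/R/In/x (columns dT, dH, cT, cH): (1,8) (1,8) (1,8) (1,8).
Under A/R/In/x, Kai's choice at the node after B and at the node after D-d can never be reached regardless of what Lee does, so varying those choices leaves every outcome unchanged.
Holding the reachable choices fixed and varying the unreachable ones freely already gives 2 × 2 = 4 equivalent strategies.
No other strategy reproduces this row, so those 4 are the full class: A/R/Out/y, A/R/Out/x, A/R/In/y, A/R/In/x.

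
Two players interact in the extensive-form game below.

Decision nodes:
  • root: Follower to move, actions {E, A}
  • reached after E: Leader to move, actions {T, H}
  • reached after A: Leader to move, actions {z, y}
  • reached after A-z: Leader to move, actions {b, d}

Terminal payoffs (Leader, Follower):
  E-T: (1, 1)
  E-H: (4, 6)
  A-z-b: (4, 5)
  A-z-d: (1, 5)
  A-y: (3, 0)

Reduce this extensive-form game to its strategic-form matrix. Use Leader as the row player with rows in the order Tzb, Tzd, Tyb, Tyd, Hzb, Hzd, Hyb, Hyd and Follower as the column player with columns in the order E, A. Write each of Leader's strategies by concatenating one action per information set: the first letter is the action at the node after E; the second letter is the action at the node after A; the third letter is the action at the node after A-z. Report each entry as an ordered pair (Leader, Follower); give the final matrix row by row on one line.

Tzb: (1,1) (4,5) | Tzd: (1,1) (1,5) | Tyb: (1,1) (3,0) | Tyd: (1,1) (3,0) | Hzb: (4,6) (4,5) | Hzd: (4,6) (1,5) | Hyb: (4,6) (3,0) | Hyd: (4,6) (3,0)

Row Tzb: E→(1,1), A→(4,5)
Row Tzd: E→(1,1), A→(1,5)
Row Tyb: E→(1,1), A→(3,0)
Row Tyd: E→(1,1), A→(3,0)
Row Hzb: E→(4,6), A→(4,5)
Row Hzd: E→(4,6), A→(1,5)
Row Hyb: E→(4,6), A→(3,0)
Row Hyd: E→(4,6), A→(3,0)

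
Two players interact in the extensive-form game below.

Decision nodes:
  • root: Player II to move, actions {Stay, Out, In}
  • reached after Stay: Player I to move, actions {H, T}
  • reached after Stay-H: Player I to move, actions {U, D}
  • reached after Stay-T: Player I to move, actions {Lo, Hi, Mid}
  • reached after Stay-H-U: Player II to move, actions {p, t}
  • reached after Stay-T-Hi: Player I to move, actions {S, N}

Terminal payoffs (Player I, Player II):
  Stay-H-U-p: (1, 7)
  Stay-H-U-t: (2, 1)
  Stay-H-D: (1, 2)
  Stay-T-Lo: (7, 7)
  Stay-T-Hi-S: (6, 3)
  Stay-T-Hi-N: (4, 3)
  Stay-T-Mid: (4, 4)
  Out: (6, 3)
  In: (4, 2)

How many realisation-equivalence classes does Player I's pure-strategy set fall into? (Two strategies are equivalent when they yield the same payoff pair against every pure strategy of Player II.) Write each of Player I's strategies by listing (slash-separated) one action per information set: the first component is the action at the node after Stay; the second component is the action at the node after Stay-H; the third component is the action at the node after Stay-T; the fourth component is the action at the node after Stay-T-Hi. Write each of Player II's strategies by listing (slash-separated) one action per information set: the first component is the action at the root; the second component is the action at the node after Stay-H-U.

6

Player I has 24 pure strategies: H/U/Lo/S, H/U/Lo/N, H/U/Hi/S, H/U/Hi/N, H/U/Mid/S, H/U/Mid/N, H/D/Lo/S, H/D/Lo/N, H/D/Hi/S, H/D/Hi/N, H/D/Mid/S, H/D/Mid/N, T/U/Lo/S, T/U/Lo/N, T/U/Hi/S, T/U/Hi/N, T/U/Mid/S, T/U/Mid/N, T/D/Lo/S, T/D/Lo/N, T/D/Hi/S, T/D/Hi/N, T/D/Mid/S, T/D/Mid/N. Columns: Stay/p, Stay/t, Out/p, Out/t, In/p, In/t.
{H/U/Lo/S, H/U/Lo/N, H/U/Hi/S, H/U/Hi/N, H/U/Mid/S, H/U/Mid/N} → row (1,7) (2,1) (6,3) (6,3) (4,2) (4,2)
{H/D/Lo/S, H/D/Lo/N, H/D/Hi/S, H/D/Hi/N, H/D/Mid/S, H/D/Mid/N} → row (1,2) (1,2) (6,3) (6,3) (4,2) (4,2)
{T/U/Lo/S, T/U/Lo/N, T/D/Lo/S, T/D/Lo/N} → row (7,7) (7,7) (6,3) (6,3) (4,2) (4,2)
{T/U/Hi/S, T/D/Hi/S} → row (6,3) (6,3) (6,3) (6,3) (4,2) (4,2)
{T/U/Hi/N, T/D/Hi/N} → row (4,3) (4,3) (6,3) (6,3) (4,2) (4,2)
{T/U/Mid/S, T/U/Mid/N, T/D/Mid/S, T/D/Mid/N} → row (4,4) (4,4) (6,3) (6,3) (4,2) (4,2)
That's 6 distinct rows out of 24 strategies.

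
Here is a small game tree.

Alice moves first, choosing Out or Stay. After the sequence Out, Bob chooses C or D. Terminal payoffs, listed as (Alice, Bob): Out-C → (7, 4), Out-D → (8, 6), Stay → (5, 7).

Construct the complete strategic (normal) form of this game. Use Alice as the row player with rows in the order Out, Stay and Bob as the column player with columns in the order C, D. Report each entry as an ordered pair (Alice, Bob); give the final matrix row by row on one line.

Out: (7,4) (8,6) | Stay: (5,7) (5,7)

            C        D
 Out    (7,4)    (8,6)
Stay    (5,7)    (5,7)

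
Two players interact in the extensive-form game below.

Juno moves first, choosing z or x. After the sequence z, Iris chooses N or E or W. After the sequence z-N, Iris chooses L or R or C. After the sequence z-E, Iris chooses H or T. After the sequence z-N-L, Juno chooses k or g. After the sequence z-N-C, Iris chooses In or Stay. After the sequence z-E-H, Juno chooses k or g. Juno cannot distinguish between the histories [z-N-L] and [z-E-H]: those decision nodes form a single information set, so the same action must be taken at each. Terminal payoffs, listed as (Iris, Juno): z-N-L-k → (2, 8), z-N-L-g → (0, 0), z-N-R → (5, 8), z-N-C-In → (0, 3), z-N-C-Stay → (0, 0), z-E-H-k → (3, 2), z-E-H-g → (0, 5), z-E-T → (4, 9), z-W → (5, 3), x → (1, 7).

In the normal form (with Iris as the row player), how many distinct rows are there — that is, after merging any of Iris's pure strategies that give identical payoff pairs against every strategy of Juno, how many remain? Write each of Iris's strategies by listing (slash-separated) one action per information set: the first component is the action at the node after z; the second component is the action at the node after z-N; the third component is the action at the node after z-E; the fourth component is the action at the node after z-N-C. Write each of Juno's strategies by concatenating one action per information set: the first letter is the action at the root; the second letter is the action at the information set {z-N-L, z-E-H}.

7

Iris has 36 pure strategies: N/L/H/In, N/L/H/Stay, N/L/T/In, N/L/T/Stay, N/R/H/In, N/R/H/Stay, N/R/T/In, N/R/T/Stay, N/C/H/In, N/C/H/Stay, N/C/T/In, N/C/T/Stay, E/L/H/In, E/L/H/Stay, E/L/T/In, E/L/T/Stay, E/R/H/In, E/R/H/Stay, E/R/T/In, E/R/T/Stay, E/C/H/In, E/C/H/Stay, E/C/T/In, E/C/T/Stay, W/L/H/In, W/L/H/Stay, W/L/T/In, W/L/T/Stay, W/R/H/In, W/R/H/Stay, W/R/T/In, W/R/T/Stay, W/C/H/In, W/C/H/Stay, W/C/T/In, W/C/T/Stay. Columns: zk, zg, xk, xg.
{N/L/H/In, N/L/H/Stay, N/L/T/In, N/L/T/Stay} → row (2,8) (0,0) (1,7) (1,7)
{N/R/H/In, N/R/H/Stay, N/R/T/In, N/R/T/Stay} → row (5,8) (5,8) (1,7) (1,7)
{N/C/H/In, N/C/T/In} → row (0,3) (0,3) (1,7) (1,7)
{N/C/H/Stay, N/C/T/Stay} → row (0,0) (0,0) (1,7) (1,7)
{E/L/H/In, E/L/H/Stay, E/R/H/In, E/R/H/Stay, E/C/H/In, E/C/H/Stay} → row (3,2) (0,5) (1,7) (1,7)
{E/L/T/In, E/L/T/Stay, E/R/T/In, E/R/T/Stay, E/C/T/In, E/C/T/Stay} → row (4,9) (4,9) (1,7) (1,7)
{W/L/H/In, W/L/H/Stay, W/L/T/In, W/L/T/Stay, W/R/H/In, W/R/H/Stay, W/R/T/In, W/R/T/Stay, W/C/H/In, W/C/H/Stay, W/C/T/In, W/C/T/Stay} → row (5,3) (5,3) (1,7) (1,7)
That's 7 distinct rows out of 36 strategies.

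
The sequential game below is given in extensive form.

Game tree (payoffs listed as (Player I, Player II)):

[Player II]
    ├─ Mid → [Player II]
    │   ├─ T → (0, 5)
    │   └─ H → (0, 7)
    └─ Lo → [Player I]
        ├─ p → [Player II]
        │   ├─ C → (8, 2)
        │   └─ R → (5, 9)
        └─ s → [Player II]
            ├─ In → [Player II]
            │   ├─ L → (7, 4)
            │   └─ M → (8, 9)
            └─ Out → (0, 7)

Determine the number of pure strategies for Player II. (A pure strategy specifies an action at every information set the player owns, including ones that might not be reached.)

32

Player II owns the root with actions {Mid, Lo} — two choices.
Player II owns the node after Mid with actions {T, H} — two choices.
Player II owns the node after Lo-p with actions {C, R} — two choices.
Player II owns the node after Lo-s with actions {In, Out} — two choices.
Player II owns the node after Lo-s-In with actions {L, M} — two choices.
A pure strategy fixes one action at each information set independently, so the count is the product 2 × 2 × 2 × 2 × 2 = 32.
(For reference, Player I has 2 pure strategies, giving a 32×2 normal-form matrix.)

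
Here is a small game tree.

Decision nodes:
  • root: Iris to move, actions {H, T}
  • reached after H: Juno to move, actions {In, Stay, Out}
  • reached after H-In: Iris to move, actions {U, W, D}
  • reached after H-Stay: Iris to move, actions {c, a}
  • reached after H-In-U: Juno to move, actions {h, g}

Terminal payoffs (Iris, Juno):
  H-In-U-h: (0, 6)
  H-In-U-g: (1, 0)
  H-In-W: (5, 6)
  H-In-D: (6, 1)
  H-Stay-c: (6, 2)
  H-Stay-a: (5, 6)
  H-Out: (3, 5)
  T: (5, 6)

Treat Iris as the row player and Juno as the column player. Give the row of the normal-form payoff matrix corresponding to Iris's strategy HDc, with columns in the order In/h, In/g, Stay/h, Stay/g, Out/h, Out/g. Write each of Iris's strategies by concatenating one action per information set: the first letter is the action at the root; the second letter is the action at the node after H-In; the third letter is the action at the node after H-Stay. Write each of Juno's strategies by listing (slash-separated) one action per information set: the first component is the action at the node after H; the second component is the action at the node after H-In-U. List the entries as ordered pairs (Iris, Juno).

vs In/h: Iris plays H → Juno plays In at [H] → Iris plays D at [H-In] → (6, 1)
vs In/g: Iris plays H → Juno plays In at [H] → Iris plays D at [H-In] → (6, 1)
vs Stay/h: Iris plays H → Juno plays Stay at [H] → Iris plays c at [H-Stay] → (6, 2)
vs Stay/g: Iris plays H → Juno plays Stay at [H] → Iris plays c at [H-Stay] → (6, 2)
vs Out/h: Iris plays H → Juno plays Out at [H] → (3, 5)
vs Out/g: Iris plays H → Juno plays Out at [H] → (3, 5)

(6,1) (6,1) (6,2) (6,2) (3,5) (3,5)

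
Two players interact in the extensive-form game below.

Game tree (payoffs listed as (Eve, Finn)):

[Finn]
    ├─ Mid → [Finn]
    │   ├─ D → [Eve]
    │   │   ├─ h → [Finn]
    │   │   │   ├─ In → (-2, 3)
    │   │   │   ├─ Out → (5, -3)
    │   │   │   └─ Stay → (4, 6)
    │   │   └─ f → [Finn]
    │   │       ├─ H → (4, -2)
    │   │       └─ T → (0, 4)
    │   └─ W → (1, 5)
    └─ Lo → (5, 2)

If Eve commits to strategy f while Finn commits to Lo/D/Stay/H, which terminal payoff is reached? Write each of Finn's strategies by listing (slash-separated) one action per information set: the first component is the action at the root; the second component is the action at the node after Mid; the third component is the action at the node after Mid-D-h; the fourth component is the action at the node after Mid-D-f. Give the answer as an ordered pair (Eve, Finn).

Trace the play path from the root:
  Finn plays Lo
→ terminal payoff (5, 2).
(Eve's choice at the node after Mid-D is never reached on this path, so it doesn't affect the outcome.)

(5, 2)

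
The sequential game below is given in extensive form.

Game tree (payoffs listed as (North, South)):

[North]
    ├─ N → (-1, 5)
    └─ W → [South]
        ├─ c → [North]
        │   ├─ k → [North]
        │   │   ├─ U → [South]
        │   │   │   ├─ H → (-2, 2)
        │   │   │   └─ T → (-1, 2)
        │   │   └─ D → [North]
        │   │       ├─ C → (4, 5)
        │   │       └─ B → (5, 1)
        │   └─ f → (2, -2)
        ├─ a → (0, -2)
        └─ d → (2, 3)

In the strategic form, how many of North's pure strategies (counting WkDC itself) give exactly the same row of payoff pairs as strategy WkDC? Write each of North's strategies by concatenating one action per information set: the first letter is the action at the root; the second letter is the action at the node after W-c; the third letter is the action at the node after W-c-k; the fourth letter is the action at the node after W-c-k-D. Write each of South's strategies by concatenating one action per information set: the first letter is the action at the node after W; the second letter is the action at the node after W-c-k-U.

Row for WkDC (columns cH, cT, aH, aT, dH, dT): (4,5) (4,5) (0,-2) (0,-2) (2,3) (2,3).
Every one of North's information sets is on the play path for some reply by South when North follows WkDC.
Changing the action at any of them therefore changes at least one column, so only WkDC itself gives this row.

1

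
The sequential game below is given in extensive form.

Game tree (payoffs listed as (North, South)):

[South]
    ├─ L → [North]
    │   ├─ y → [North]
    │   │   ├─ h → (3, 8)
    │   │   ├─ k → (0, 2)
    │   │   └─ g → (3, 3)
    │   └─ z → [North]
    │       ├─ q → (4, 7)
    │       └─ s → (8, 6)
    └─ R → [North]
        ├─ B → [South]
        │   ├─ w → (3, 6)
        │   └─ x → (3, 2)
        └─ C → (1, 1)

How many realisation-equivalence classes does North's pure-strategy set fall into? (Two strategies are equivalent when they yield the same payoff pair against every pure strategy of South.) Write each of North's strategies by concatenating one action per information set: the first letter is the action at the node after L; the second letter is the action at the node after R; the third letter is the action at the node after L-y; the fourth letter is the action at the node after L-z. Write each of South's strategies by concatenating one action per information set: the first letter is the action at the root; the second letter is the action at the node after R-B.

North has 24 pure strategies: yBhq, yBhs, yBkq, yBks, yBgq, yBgs, yChq, yChs, yCkq, yCks, yCgq, yCgs, zBhq, zBhs, zBkq, zBks, zBgq, zBgs, zChq, zChs, zCkq, zCks, zCgq, zCgs. Columns: Lw, Lx, Rw, Rx.
{yBhq, yBhs} → row (3,8) (3,8) (3,6) (3,2)
{yBkq, yBks} → row (0,2) (0,2) (3,6) (3,2)
{yBgq, yBgs} → row (3,3) (3,3) (3,6) (3,2)
{yChq, yChs} → row (3,8) (3,8) (1,1) (1,1)
{yCkq, yCks} → row (0,2) (0,2) (1,1) (1,1)
{yCgq, yCgs} → row (3,3) (3,3) (1,1) (1,1)
{zBhq, zBkq, zBgq} → row (4,7) (4,7) (3,6) (3,2)
{zBhs, zBks, zBgs} → row (8,6) (8,6) (3,6) (3,2)
{zChq, zCkq, zCgq} → row (4,7) (4,7) (1,1) (1,1)
{zChs, zCks, zCgs} → row (8,6) (8,6) (1,1) (1,1)
That's 10 distinct rows out of 24 strategies.

10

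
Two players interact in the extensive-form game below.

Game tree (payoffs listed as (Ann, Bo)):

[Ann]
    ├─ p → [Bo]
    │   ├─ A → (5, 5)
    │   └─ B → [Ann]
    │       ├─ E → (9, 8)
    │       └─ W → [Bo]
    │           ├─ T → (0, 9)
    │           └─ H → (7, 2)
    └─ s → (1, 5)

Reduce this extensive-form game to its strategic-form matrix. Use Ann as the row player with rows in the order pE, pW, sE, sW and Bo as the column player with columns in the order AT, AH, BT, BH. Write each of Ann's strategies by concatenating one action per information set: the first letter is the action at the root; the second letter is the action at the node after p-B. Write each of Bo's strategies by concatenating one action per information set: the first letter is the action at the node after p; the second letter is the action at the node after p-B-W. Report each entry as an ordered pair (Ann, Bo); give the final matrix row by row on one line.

pE: (5,5) (5,5) (9,8) (9,8) | pW: (5,5) (5,5) (0,9) (7,2) | sE: (1,5) (1,5) (1,5) (1,5) | sW: (1,5) (1,5) (1,5) (1,5)

           AT       AH       BT       BH
  pE    (5,5)    (5,5)    (9,8)    (9,8)
  pW    (5,5)    (5,5)    (0,9)    (7,2)
  sE    (1,5)    (1,5)    (1,5)    (1,5)
  sW    (1,5)    (1,5)    (1,5)    (1,5)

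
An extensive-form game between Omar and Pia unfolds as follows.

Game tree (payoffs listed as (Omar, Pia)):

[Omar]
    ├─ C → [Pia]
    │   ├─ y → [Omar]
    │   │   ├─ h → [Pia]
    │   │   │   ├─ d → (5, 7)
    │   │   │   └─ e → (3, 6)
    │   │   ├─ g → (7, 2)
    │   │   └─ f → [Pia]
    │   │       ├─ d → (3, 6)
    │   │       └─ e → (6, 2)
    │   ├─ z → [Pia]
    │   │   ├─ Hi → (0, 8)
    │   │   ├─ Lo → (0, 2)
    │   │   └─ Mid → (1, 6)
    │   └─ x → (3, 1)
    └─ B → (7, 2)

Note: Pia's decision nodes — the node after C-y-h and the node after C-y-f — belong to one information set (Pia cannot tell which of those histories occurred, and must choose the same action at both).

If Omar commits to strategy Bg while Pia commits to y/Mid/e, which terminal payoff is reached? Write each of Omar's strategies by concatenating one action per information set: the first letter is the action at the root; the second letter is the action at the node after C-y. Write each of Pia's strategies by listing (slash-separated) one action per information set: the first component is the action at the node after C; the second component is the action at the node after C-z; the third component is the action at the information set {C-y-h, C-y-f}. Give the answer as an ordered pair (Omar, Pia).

(7, 2)

Trace the play path from the root:
  Omar plays B
→ terminal payoff (7, 2).
(Omar's choice at the node after C-y is never reached on this path, so it doesn't affect the outcome.)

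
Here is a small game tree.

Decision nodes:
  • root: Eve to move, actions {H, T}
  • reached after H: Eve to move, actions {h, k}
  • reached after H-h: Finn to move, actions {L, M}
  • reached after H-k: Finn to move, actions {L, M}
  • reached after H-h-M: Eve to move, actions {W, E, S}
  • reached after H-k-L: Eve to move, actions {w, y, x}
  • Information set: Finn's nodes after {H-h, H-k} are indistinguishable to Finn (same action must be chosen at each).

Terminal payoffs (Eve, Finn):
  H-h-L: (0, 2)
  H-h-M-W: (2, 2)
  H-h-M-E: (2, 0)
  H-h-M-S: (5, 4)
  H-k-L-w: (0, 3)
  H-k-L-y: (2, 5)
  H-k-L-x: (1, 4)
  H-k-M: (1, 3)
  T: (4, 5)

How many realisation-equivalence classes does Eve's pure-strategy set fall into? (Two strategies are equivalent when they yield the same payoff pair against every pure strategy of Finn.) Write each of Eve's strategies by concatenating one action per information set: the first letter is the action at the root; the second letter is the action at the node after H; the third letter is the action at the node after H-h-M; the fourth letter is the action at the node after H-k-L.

Eve has 36 pure strategies: HhWw, HhWy, HhWx, HhEw, HhEy, HhEx, HhSw, HhSy, HhSx, HkWw, HkWy, HkWx, HkEw, HkEy, HkEx, HkSw, HkSy, HkSx, ThWw, ThWy, ThWx, ThEw, ThEy, ThEx, ThSw, ThSy, ThSx, TkWw, TkWy, TkWx, TkEw, TkEy, TkEx, TkSw, TkSy, TkSx. Columns: L, M.
{HhWw, HhWy, HhWx} → row (0,2) (2,2)
{HhEw, HhEy, HhEx} → row (0,2) (2,0)
{HhSw, HhSy, HhSx} → row (0,2) (5,4)
{HkWw, HkEw, HkSw} → row (0,3) (1,3)
{HkWy, HkEy, HkSy} → row (2,5) (1,3)
{HkWx, HkEx, HkSx} → row (1,4) (1,3)
{ThWw, ThWy, ThWx, ThEw, ThEy, ThEx, ThSw, ThSy, ThSx, TkWw, TkWy, TkWx, TkEw, TkEy, TkEx, TkSw, TkSy, TkSx} → row (4,5) (4,5)
That's 7 distinct rows out of 36 strategies.

7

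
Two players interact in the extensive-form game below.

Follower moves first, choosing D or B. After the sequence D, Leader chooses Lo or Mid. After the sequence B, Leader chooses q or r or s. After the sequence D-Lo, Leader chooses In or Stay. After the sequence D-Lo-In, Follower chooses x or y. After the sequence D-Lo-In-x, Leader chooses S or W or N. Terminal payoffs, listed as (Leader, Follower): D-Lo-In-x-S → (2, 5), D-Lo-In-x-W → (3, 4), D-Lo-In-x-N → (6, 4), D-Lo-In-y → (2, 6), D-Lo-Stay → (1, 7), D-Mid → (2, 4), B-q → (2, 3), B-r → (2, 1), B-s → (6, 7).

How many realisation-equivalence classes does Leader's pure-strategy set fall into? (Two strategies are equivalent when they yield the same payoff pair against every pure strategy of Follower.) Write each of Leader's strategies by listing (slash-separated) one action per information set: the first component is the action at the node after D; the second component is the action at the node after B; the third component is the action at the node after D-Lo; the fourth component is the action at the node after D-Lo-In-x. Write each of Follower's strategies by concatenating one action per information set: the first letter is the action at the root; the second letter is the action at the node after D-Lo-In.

Leader has 36 pure strategies: Lo/q/In/S, Lo/q/In/W, Lo/q/In/N, Lo/q/Stay/S, Lo/q/Stay/W, Lo/q/Stay/N, Lo/r/In/S, Lo/r/In/W, Lo/r/In/N, Lo/r/Stay/S, Lo/r/Stay/W, Lo/r/Stay/N, Lo/s/In/S, Lo/s/In/W, Lo/s/In/N, Lo/s/Stay/S, Lo/s/Stay/W, Lo/s/Stay/N, Mid/q/In/S, Mid/q/In/W, Mid/q/In/N, Mid/q/Stay/S, Mid/q/Stay/W, Mid/q/Stay/N, Mid/r/In/S, Mid/r/In/W, Mid/r/In/N, Mid/r/Stay/S, Mid/r/Stay/W, Mid/r/Stay/N, Mid/s/In/S, Mid/s/In/W, Mid/s/In/N, Mid/s/Stay/S, Mid/s/Stay/W, Mid/s/Stay/N. Columns: Dx, Dy, Bx, By.
{Lo/q/In/S} → row (2,5) (2,6) (2,3) (2,3)
{Lo/q/In/W} → row (3,4) (2,6) (2,3) (2,3)
{Lo/q/In/N} → row (6,4) (2,6) (2,3) (2,3)
{Lo/q/Stay/S, Lo/q/Stay/W, Lo/q/Stay/N} → row (1,7) (1,7) (2,3) (2,3)
{Lo/r/In/S} → row (2,5) (2,6) (2,1) (2,1)
{Lo/r/In/W} → row (3,4) (2,6) (2,1) (2,1)
{Lo/r/In/N} → row (6,4) (2,6) (2,1) (2,1)
{Lo/r/Stay/S, Lo/r/Stay/W, Lo/r/Stay/N} → row (1,7) (1,7) (2,1) (2,1)
{Lo/s/In/S} → row (2,5) (2,6) (6,7) (6,7)
{Lo/s/In/W} → row (3,4) (2,6) (6,7) (6,7)
{Lo/s/In/N} → row (6,4) (2,6) (6,7) (6,7)
{Lo/s/Stay/S, Lo/s/Stay/W, Lo/s/Stay/N} → row (1,7) (1,7) (6,7) (6,7)
{Mid/q/In/S, Mid/q/In/W, Mid/q/In/N, Mid/q/Stay/S, Mid/q/Stay/W, Mid/q/Stay/N} → row (2,4) (2,4) (2,3) (2,3)
{Mid/r/In/S, Mid/r/In/W, Mid/r/In/N, Mid/r/Stay/S, Mid/r/Stay/W, Mid/r/Stay/N} → row (2,4) (2,4) (2,1) (2,1)
{Mid/s/In/S, Mid/s/In/W, Mid/s/In/N, Mid/s/Stay/S, Mid/s/Stay/W, Mid/s/Stay/N} → row (2,4) (2,4) (6,7) (6,7)
That's 15 distinct rows out of 36 strategies.

15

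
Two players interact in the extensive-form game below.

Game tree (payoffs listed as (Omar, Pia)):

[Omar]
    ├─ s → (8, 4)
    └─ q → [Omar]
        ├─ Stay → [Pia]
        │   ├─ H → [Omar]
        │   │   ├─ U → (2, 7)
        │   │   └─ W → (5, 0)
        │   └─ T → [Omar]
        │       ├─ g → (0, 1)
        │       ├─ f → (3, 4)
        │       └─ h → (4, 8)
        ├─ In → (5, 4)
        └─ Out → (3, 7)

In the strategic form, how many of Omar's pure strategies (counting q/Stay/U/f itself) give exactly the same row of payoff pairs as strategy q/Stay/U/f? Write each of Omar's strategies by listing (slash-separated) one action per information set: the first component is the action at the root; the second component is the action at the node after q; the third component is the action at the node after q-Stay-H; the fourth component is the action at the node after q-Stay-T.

1

Row for q/Stay/U/f (columns H, T): (2,7) (3,4).
Every one of Omar's information sets is on the play path for some reply by Pia when Omar follows q/Stay/U/f.
Changing the action at any of them therefore changes at least one column, so only q/Stay/U/f itself gives this row.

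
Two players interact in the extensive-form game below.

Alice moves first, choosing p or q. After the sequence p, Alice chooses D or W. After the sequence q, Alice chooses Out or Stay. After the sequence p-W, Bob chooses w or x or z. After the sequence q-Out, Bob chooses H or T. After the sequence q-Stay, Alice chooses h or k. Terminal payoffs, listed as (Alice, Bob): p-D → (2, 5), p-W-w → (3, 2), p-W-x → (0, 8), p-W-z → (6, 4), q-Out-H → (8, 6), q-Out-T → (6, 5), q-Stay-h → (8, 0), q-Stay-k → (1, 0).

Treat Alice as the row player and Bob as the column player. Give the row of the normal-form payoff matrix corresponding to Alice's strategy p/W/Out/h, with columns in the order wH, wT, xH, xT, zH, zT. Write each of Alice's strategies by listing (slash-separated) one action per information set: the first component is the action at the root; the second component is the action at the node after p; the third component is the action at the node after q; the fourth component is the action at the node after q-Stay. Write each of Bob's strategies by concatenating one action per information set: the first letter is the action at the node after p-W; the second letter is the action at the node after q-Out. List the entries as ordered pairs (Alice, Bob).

(3,2) (3,2) (0,8) (0,8) (6,4) (6,4)

vs wH: Alice plays p → Alice plays W at [p] → Bob plays w at [p-W] → (3, 2)
vs wT: Alice plays p → Alice plays W at [p] → Bob plays w at [p-W] → (3, 2)
vs xH: Alice plays p → Alice plays W at [p] → Bob plays x at [p-W] → (0, 8)
vs xT: Alice plays p → Alice plays W at [p] → Bob plays x at [p-W] → (0, 8)
vs zH: Alice plays p → Alice plays W at [p] → Bob plays z at [p-W] → (6, 4)
vs zT: Alice plays p → Alice plays W at [p] → Bob plays z at [p-W] → (6, 4)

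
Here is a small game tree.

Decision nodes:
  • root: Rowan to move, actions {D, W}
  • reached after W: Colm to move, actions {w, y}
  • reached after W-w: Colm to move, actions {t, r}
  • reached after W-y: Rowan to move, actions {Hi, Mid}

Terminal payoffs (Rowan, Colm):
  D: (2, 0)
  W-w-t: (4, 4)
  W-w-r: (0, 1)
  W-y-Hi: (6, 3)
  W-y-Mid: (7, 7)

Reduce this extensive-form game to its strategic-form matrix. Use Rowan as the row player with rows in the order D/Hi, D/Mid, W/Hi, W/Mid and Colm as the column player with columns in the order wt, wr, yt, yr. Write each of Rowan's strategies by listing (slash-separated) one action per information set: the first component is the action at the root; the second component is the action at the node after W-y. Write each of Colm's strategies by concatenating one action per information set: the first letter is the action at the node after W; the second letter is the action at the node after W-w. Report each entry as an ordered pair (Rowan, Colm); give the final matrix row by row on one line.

D/Hi: (2,0) (2,0) (2,0) (2,0) | D/Mid: (2,0) (2,0) (2,0) (2,0) | W/Hi: (4,4) (0,1) (6,3) (6,3) | W/Mid: (4,4) (0,1) (7,7) (7,7)

Row D/Hi: wt→(2,0), wr→(2,0), yt→(2,0), yr→(2,0)
Row D/Mid: wt→(2,0), wr→(2,0), yt→(2,0), yr→(2,0)
Row W/Hi: wt→(4,4), wr→(0,1), yt→(6,3), yr→(6,3)
Row W/Mid: wt→(4,4), wr→(0,1), yt→(7,7), yr→(7,7)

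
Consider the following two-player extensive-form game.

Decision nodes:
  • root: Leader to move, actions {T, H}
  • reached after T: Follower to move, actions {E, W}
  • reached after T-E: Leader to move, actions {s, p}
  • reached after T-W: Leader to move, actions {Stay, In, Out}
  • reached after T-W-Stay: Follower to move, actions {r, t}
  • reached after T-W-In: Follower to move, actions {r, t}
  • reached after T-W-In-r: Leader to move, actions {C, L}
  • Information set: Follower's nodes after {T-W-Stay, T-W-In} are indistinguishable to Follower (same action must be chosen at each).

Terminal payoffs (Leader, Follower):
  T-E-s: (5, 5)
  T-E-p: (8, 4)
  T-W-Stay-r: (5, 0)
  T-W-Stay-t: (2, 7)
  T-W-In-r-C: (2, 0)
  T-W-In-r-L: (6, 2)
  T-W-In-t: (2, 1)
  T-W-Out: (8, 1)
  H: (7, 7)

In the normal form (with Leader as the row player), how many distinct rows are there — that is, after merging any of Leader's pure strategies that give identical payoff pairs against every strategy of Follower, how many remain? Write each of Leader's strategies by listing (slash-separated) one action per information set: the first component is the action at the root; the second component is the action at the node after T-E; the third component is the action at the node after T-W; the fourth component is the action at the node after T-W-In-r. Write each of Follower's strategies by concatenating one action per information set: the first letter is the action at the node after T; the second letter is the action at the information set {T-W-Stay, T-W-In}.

Leader has 24 pure strategies: T/s/Stay/C, T/s/Stay/L, T/s/In/C, T/s/In/L, T/s/Out/C, T/s/Out/L, T/p/Stay/C, T/p/Stay/L, T/p/In/C, T/p/In/L, T/p/Out/C, T/p/Out/L, H/s/Stay/C, H/s/Stay/L, H/s/In/C, H/s/In/L, H/s/Out/C, H/s/Out/L, H/p/Stay/C, H/p/Stay/L, H/p/In/C, H/p/In/L, H/p/Out/C, H/p/Out/L. Columns: Er, Et, Wr, Wt.
{T/s/Stay/C, T/s/Stay/L} → row (5,5) (5,5) (5,0) (2,7)
{T/s/In/C} → row (5,5) (5,5) (2,0) (2,1)
{T/s/In/L} → row (5,5) (5,5) (6,2) (2,1)
{T/s/Out/C, T/s/Out/L} → row (5,5) (5,5) (8,1) (8,1)
{T/p/Stay/C, T/p/Stay/L} → row (8,4) (8,4) (5,0) (2,7)
{T/p/In/C} → row (8,4) (8,4) (2,0) (2,1)
{T/p/In/L} → row (8,4) (8,4) (6,2) (2,1)
{T/p/Out/C, T/p/Out/L} → row (8,4) (8,4) (8,1) (8,1)
{H/s/Stay/C, H/s/Stay/L, H/s/In/C, H/s/In/L, H/s/Out/C, H/s/Out/L, H/p/Stay/C, H/p/Stay/L, H/p/In/C, H/p/In/L, H/p/Out/C, H/p/Out/L} → row (7,7) (7,7) (7,7) (7,7)
That's 9 distinct rows out of 24 strategies.

9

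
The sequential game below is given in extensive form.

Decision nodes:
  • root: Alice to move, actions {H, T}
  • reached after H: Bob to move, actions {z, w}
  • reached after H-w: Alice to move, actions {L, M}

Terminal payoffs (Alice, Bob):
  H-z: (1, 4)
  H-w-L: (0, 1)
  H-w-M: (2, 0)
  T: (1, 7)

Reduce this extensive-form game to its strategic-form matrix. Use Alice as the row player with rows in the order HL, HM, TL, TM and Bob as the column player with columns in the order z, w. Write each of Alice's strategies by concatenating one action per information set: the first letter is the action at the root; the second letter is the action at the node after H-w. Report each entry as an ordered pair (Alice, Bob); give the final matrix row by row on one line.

HL: (1,4) (0,1) | HM: (1,4) (2,0) | TL: (1,7) (1,7) | TM: (1,7) (1,7)

            z        w
  HL    (1,4)    (0,1)
  HM    (1,4)    (2,0)
  TL    (1,7)    (1,7)
  TM    (1,7)    (1,7)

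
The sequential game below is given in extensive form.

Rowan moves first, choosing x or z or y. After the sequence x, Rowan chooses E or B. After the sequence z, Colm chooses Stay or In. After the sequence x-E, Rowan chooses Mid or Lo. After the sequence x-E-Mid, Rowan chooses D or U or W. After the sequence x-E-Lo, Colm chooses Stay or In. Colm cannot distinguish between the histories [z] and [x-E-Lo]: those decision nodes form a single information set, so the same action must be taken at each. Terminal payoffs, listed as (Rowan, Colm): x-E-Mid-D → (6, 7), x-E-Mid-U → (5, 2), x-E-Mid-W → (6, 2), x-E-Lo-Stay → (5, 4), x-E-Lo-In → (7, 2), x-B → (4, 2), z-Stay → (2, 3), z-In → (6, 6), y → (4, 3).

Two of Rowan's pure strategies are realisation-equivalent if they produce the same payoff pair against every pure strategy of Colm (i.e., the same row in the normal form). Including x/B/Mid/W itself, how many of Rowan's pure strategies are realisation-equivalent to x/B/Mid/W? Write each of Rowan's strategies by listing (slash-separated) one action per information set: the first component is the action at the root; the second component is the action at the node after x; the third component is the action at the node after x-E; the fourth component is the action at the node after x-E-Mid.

Row for x/B/Mid/W (columns Stay, In): (4,2) (4,2).
Under x/B/Mid/W, Rowan's choice at the node after x-E and at the node after x-E-Mid can never be reached regardless of what Colm does, so varying those choices leaves every outcome unchanged.
Holding the reachable choices fixed and varying the unreachable ones freely already gives 2 × 3 = 6 equivalent strategies.
No other strategy reproduces this row, so those 6 are the full class: x/B/Mid/D, x/B/Mid/U, x/B/Mid/W, x/B/Lo/D, x/B/Lo/U, x/B/Lo/W.

6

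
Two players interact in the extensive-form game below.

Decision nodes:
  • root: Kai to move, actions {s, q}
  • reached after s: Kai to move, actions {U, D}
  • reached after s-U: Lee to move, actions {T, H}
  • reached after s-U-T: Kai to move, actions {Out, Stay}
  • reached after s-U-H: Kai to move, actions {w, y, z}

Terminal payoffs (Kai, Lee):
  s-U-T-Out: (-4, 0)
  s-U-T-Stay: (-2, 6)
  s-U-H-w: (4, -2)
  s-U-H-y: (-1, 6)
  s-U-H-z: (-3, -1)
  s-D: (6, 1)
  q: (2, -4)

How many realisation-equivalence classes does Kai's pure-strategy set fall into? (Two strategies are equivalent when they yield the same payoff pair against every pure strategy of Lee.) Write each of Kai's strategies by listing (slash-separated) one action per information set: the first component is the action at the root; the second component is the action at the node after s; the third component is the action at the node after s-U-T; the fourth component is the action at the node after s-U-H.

8

Kai has 24 pure strategies: s/U/Out/w, s/U/Out/y, s/U/Out/z, s/U/Stay/w, s/U/Stay/y, s/U/Stay/z, s/D/Out/w, s/D/Out/y, s/D/Out/z, s/D/Stay/w, s/D/Stay/y, s/D/Stay/z, q/U/Out/w, q/U/Out/y, q/U/Out/z, q/U/Stay/w, q/U/Stay/y, q/U/Stay/z, q/D/Out/w, q/D/Out/y, q/D/Out/z, q/D/Stay/w, q/D/Stay/y, q/D/Stay/z. Columns: T, H.
{s/U/Out/w} → row (-4,0) (4,-2)
{s/U/Out/y} → row (-4,0) (-1,6)
{s/U/Out/z} → row (-4,0) (-3,-1)
{s/U/Stay/w} → row (-2,6) (4,-2)
{s/U/Stay/y} → row (-2,6) (-1,6)
{s/U/Stay/z} → row (-2,6) (-3,-1)
{s/D/Out/w, s/D/Out/y, s/D/Out/z, s/D/Stay/w, s/D/Stay/y, s/D/Stay/z} → row (6,1) (6,1)
{q/U/Out/w, q/U/Out/y, q/U/Out/z, q/U/Stay/w, q/U/Stay/y, q/U/Stay/z, q/D/Out/w, q/D/Out/y, q/D/Out/z, q/D/Stay/w, q/D/Stay/y, q/D/Stay/z} → row (2,-4) (2,-4)
That's 8 distinct rows out of 24 strategies.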